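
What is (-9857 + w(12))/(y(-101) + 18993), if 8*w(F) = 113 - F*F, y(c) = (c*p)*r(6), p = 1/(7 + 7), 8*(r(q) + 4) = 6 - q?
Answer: -552209/1065224 ≈ -0.51840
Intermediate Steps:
r(q) = -13/4 - q/8 (r(q) = -4 + (6 - q)/8 = -4 + (¾ - q/8) = -13/4 - q/8)
p = 1/14 ≈ 0.071429
y(c) = -2*c/7 (y(c) = (c*(1/14))*(-13/4 - ⅛*6) = (c/14)*(-13/4 - ¾) = (c/14)*(-4) = -2*c/7)
w(F) = 113/8 - F²/8 (w(F) = (113 - F*F)/8 = (113 - F²)/8 = 113/8 - F²/8)
(-9857 + w(12))/(y(-101) + 18993) = (-9857 + (113/8 - ⅛*12²))/(-2/7*(-101) + 18993) = (-9857 + (113/8 - ⅛*144))/(202/7 + 18993) = (-9857 + (113/8 - 18))/(133153/7) = (-9857 - 31/8)*(7/133153) = -78887/8*7/133153 = -552209/1065224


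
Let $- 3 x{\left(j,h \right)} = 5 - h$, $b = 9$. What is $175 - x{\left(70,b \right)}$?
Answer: $\frac{521}{3} \approx 173.67$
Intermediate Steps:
$x{\left(j,h \right)} = - \frac{5}{3} + \frac{h}{3}$ ($x{\left(j,h \right)} = - \frac{5 - h}{3} = - \frac{5}{3} + \frac{h}{3}$)
$175 - x{\left(70,b \right)} = 175 - \left(- \frac{5}{3} + \frac{1}{3} \cdot 9\right) = 175 - \left(- \frac{5}{3} + 3\right) = 175 - \frac{4}{3} = \frac{521}{3}$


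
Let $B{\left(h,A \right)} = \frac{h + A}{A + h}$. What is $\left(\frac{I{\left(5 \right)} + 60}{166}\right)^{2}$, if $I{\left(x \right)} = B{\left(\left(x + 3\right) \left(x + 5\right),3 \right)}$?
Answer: $\frac{3721}{27556} \approx 0.13503$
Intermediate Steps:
$B{\left(h,A \right)} = 1$ ($B{\left(h,A \right)} = \frac{A + h}{A + h} = 1$)
$I{\left(x \right)} = 1$
$\left(\frac{I{\left(5 \right)} + 60}{166}\right)^{2} = \left(\frac{1 + 60}{166}\right)^{2} = \left(61 \cdot \frac{1}{166}\right)^{2} = \left(\frac{61}{166}\right)^{2} = \frac{3721}{27556}$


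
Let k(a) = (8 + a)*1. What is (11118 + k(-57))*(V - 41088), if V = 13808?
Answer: -301962320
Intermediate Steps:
k(a) = 8 + a
(11118 + k(-57))*(V - 41088) = (11118 + (8 - 57))*(13808 - 41088) = (11118 - 49)*(-27280) = 11069*(-27280) = -301962320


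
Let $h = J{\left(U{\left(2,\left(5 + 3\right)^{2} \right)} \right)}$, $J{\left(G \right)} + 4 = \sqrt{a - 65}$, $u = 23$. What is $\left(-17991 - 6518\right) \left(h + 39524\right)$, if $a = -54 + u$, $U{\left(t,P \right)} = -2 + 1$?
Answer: $-968595680 - 98036 i \sqrt{6} \approx -9.686 \cdot 10^{8} - 2.4014 \cdot 10^{5} i$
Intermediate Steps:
$U{\left(t,P \right)} = -1$
$a = -31$ ($a = -54 + 23 = -31$)
$J{\left(G \right)} = -4 + 4 i \sqrt{6}$ ($J{\left(G \right)} = -4 + \sqrt{-31 - 65} = -4 + \sqrt{-96} = -4 + 4 i \sqrt{6}$)
$h = -4 + 4 i \sqrt{6} \approx -4.0 + 9.798 i$
$\left(-17991 - 6518\right) \left(h + 39524\right) = \left(-17991 - 6518\right) \left(\left(-4 + 4 i \sqrt{6}\right) + 39524\right) = - 24509 \left(39520 + 4 i \sqrt{6}\right) = -968595680 - 98036 i \sqrt{6}$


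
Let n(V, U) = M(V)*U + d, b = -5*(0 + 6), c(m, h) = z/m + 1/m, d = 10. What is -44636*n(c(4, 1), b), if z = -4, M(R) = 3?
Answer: 3570880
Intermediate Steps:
c(m, h) = -3/m (c(m, h) = -4/m + 1/m = -3/m)
b = -30 (b = -5*6 = -30)
n(V, U) = 10 + 3*U (n(V, U) = 3*U + 10 = 10 + 3*U)
-44636*n(c(4, 1), b) = -44636*(10 + 3*(-30)) = -44636*(10 - 90) = -44636*(-80) = 3570880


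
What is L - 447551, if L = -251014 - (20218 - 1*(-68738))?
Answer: -787521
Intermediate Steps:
L = -339970 (L = -251014 - (20218 + 68738) = -251014 - 1*88956 = -251014 - 88956 = -339970)
L - 447551 = -339970 - 447551 = -787521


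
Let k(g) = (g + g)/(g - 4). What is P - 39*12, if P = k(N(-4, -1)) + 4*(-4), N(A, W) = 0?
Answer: -484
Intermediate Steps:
k(g) = 2*g/(-4 + g) (k(g) = (2*g)/(-4 + g) = 2*g/(-4 + g))
P = -16 (P = 2*0/(-4 + 0) + 4*(-4) = 2*0/(-4) - 16 = 2*0*(-1/4) - 16 = 0 - 16 = -16)
P - 39*12 = -16 - 39*12 = -16 - 468 = -484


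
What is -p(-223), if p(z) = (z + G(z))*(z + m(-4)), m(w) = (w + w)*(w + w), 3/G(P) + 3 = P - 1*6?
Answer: -8226501/232 ≈ -35459.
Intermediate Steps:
G(P) = 3/(-9 + P) (G(P) = 3/(-3 + (P - 1*6)) = 3/(-3 + (P - 6)) = 3/(-3 + (-6 + P)) = 3/(-9 + P))
m(w) = 4*w² (m(w) = (2*w)*(2*w) = 4*w²)
p(z) = (64 + z)*(z + 3/(-9 + z)) (p(z) = (z + 3/(-9 + z))*(z + 4*(-4)²) = (z + 3/(-9 + z))*(z + 4*16) = (z + 3/(-9 + z))*(z + 64) = (z + 3/(-9 + z))*(64 + z) = (64 + z)*(z + 3/(-9 + z)))
-p(-223) = -(192 + 3*(-223) - 223*(-9 - 223)*(64 - 223))/(-9 - 223) = -(192 - 669 - 223*(-232)*(-159))/(-232) = -(-1)*(192 - 669 - 8226024)/232 = -(-1)*(-8226501)/232 = -1*8226501/232 = -8226501/232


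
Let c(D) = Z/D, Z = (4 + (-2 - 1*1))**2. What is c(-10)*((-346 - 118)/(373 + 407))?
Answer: 58/975 ≈ 0.059487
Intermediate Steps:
Z = 1 (Z = (4 + (-2 - 1))**2 = (4 - 3)**2 = 1**2 = 1)
c(D) = 1/D
c(-10)*((-346 - 118)/(373 + 407)) = ((-346 - 118)/(373 + 407))/(-10) = -(-232)/(5*780) = -1/10*(-116/195) = 58/975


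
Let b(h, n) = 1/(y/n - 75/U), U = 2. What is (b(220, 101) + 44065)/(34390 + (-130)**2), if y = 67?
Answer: 327887463/381648890 ≈ 0.85913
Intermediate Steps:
b(h, n) = 1/(-75/2 + 67/n) (b(h, n) = 1/(67/n - 75/2) = 1/(-75/2 + 67/n))
(b(220, 101) + 44065)/(34390 + (-130)**2) = (-2*101/(-134 + 75*101) + 44065)/(34390 + (-130)**2) = (-2*101/(-134 + 7575) + 44065)/(34390 + 16900) = (-2*101/7441 + 44065)/51290 = (-2*101*1/7441 + 44065)*(1/51290) = (-202/7441 + 44065)*(1/51290) = (327887463/7441)*(1/51290) = 327887463/381648890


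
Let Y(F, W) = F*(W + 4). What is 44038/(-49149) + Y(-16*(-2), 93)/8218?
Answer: -104672894/201953241 ≈ -0.51830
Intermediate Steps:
Y(F, W) = F*(4 + W)
44038/(-49149) + Y(-16*(-2), 93)/8218 = 44038/(-49149) + ((-16*(-2))*(4 + 93))/8218 = 44038*(-1/49149) + (32*97)*(1/8218) = -44038/49149 + 3104*(1/8218) = -44038/49149 + 1552/4109 = -104672894/201953241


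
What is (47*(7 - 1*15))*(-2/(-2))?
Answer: -376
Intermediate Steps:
(47*(7 - 1*15))*(-2/(-2)) = (47*(7 - 15))*(-2*(-½)) = (47*(-8))*1 = -376*1 = -376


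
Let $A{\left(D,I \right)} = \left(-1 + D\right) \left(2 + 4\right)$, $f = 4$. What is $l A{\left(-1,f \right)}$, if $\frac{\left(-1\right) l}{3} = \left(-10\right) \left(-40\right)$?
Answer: $14400$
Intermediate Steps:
$l = -1200$ ($l = - 3 \left(\left(-10\right) \left(-40\right)\right) = \left(-3\right) 400 = -1200$)
$A{\left(D,I \right)} = -6 + 6 D$ ($A{\left(D,I \right)} = \left(-1 + D\right) 6 = -6 + 6 D$)
$l A{\left(-1,f \right)} = - 1200 \left(-6 + 6 \left(-1\right)\right) = - 1200 \left(-6 - 6\right) = \left(-1200\right) \left(-12\right) = 14400$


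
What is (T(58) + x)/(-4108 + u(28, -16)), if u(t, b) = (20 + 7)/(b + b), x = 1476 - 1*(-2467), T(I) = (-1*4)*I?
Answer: -118752/131483 ≈ -0.90317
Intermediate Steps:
T(I) = -4*I
x = 3943 (x = 1476 + 2467 = 3943)
u(t, b) = 27/(2*b) (u(t, b) = 27/((2*b)) = 27*(1/(2*b)) = 27/(2*b))
(T(58) + x)/(-4108 + u(28, -16)) = (-4*58 + 3943)/(-4108 + (27/2)/(-16)) = (-232 + 3943)/(-4108 + (27/2)*(-1/16)) = 3711/(-4108 - 27/32) = 3711/(-131483/32) = 3711*(-32/131483) = -118752/131483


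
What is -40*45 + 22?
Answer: -1778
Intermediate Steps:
-40*45 + 22 = -1800 + 22 = -1778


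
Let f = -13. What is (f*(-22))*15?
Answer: 4290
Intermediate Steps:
(f*(-22))*15 = -13*(-22)*15 = 286*15 = 4290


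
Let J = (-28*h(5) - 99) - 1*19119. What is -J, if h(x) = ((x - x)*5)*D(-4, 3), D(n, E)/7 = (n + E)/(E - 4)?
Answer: 19218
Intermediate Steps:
D(n, E) = 7*(E + n)/(-4 + E) (D(n, E) = 7*((n + E)/(E - 4)) = 7*((E + n)/(-4 + E)) = 7*(E + n)/(-4 + E))
h(x) = 0 (h(x) = ((x - x)*5)*(7*(3 - 4)/(-4 + 3)) = (0*5)*(7*(-1)/(-1)) = 0*(7*(-1)*(-1)) = 0*7 = 0)
J = -19218 (J = (-28*0 - 99) - 1*19119 = (0 - 99) - 19119 = -99 - 19119 = -19218)
-J = -1*(-19218) = 19218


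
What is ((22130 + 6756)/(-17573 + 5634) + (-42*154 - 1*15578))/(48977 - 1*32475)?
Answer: -131618040/98508689 ≈ -1.3361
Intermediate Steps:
((22130 + 6756)/(-17573 + 5634) + (-42*154 - 1*15578))/(48977 - 1*32475) = (28886/(-11939) + (-6468 - 15578))/(48977 - 32475) = (28886*(-1/11939) - 22046)/16502 = (-28886/11939 - 22046)*(1/16502) = -263236080/11939*1/16502 = -131618040/98508689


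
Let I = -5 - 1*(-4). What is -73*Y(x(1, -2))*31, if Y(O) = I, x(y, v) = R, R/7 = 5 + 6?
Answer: 2263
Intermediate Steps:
I = -1 (I = -5 + 4 = -1)
R = 77 (R = 7*(5 + 6) = 7*11 = 77)
x(y, v) = 77
Y(O) = -1
-73*Y(x(1, -2))*31 = -73*(-1)*31 = 73*31 = 2263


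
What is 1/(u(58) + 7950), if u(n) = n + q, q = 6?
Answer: 1/8014 ≈ 0.00012478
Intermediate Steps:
u(n) = 6 + n (u(n) = n + 6 = 6 + n)
1/(u(58) + 7950) = 1/((6 + 58) + 7950) = 1/(64 + 7950) = 1/8014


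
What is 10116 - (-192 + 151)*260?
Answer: 20776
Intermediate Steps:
10116 - (-192 + 151)*260 = 10116 - (-41)*260 = 10116 - 1*(-10660) = 10116 + 10660 = 20776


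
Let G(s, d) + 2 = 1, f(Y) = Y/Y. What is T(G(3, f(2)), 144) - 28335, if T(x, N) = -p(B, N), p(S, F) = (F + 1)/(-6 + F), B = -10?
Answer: -3910375/138 ≈ -28336.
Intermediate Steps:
f(Y) = 1
p(S, F) = (1 + F)/(-6 + F)
G(s, d) = -1 (G(s, d) = -2 + 1 = -1)
T(x, N) = -(1 + N)/(-6 + N)
T(G(3, f(2)), 144) - 28335 = (-1 - 1*144)/(-6 + 144) - 28335 = (-1 - 144)/138 - 28335 = (1/138)*(-145) - 28335 = -145/138 - 28335 = -3910375/138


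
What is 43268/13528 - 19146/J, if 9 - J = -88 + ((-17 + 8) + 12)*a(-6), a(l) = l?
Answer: -63507817/388930 ≈ -163.29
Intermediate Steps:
J = 115 (J = 9 - (-88 + ((-17 + 8) + 12)*(-6)) = 9 - (-88 + (-9 + 12)*(-6)) = 9 - (-88 + 3*(-6)) = 9 - (-88 - 18) = 9 - 1*(-106) = 9 + 106 = 115)
43268/13528 - 19146/J = 43268/13528 - 19146/115 = 43268*(1/13528) - 19146*1/115 = 10817/3382 - 19146/115 = -63507817/388930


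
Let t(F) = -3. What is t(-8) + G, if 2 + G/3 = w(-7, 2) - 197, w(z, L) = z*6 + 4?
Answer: -714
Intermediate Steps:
w(z, L) = 4 + 6*z (w(z, L) = 6*z + 4 = 4 + 6*z)
G = -711 (G = -6 + 3*((4 + 6*(-7)) - 197) = -6 + 3*((4 - 42) - 197) = -6 + 3*(-38 - 197) = -6 + 3*(-235) = -6 - 705 = -711)
t(-8) + G = -3 - 711 = -714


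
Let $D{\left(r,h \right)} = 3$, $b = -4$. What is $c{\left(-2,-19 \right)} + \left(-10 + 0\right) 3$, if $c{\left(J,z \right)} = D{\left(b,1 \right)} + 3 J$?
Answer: $-33$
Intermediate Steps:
$c{\left(J,z \right)} = 3 + 3 J$
$c{\left(-2,-19 \right)} + \left(-10 + 0\right) 3 = \left(3 + 3 \left(-2\right)\right) + \left(-10 + 0\right) 3 = \left(3 - 6\right) - 30 = -3 - 30 = -33$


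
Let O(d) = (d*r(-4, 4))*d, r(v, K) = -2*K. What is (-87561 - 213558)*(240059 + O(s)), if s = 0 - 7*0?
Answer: -72286326021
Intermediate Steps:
s = 0 (s = 0 + 0 = 0)
O(d) = -8*d² (O(d) = (d*(-2*4))*d = (d*(-8))*d = (-8*d)*d = -8*d²)
(-87561 - 213558)*(240059 + O(s)) = (-87561 - 213558)*(240059 - 8*0²) = -301119*(240059 - 8*0) = -301119*(240059 + 0) = -301119*240059 = -72286326021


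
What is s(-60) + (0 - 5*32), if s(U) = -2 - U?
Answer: -102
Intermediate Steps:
s(-60) + (0 - 5*32) = (-2 - 1*(-60)) + (0 - 5*32) = (-2 + 60) + (0 - 160) = 58 - 160 = -102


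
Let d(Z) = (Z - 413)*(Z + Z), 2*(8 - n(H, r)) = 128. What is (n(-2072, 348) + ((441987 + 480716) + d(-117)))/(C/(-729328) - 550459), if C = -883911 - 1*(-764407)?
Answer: -47710221861/25091565128 ≈ -1.9014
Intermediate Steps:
C = -119504 (C = -883911 + 764407 = -119504)
n(H, r) = -56 (n(H, r) = 8 - 1/2*128 = 8 - 64 = -56)
d(Z) = 2*Z*(-413 + Z) (d(Z) = (-413 + Z)*(2*Z) = 2*Z*(-413 + Z))
(n(-2072, 348) + ((441987 + 480716) + d(-117)))/(C/(-729328) - 550459) = (-56 + ((441987 + 480716) + 2*(-117)*(-413 - 117)))/(-119504/(-729328) - 550459) = (-56 + (922703 + 2*(-117)*(-530)))/(-119504*(-1/729328) - 550459) = (-56 + (922703 + 124020))/(7469/45583 - 550459) = (-56 + 1046723)/(-25091565128/45583) = 1046667*(-45583/25091565128) = -47710221861/25091565128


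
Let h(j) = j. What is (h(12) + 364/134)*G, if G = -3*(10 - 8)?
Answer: -5916/67 ≈ -88.298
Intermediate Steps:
G = -6 (G = -3*2 = -6)
(h(12) + 364/134)*G = (12 + 364/134)*(-6) = (12 + 364*(1/134))*(-6) = (12 + 182/67)*(-6) = (986/67)*(-6) = -5916/67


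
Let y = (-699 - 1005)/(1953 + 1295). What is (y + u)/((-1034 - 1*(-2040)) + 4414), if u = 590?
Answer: 239327/2200520 ≈ 0.10876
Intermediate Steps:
y = -213/406 (y = -1704/3248 = -1704*1/3248 = -213/406 ≈ -0.52463)
(y + u)/((-1034 - 1*(-2040)) + 4414) = (-213/406 + 590)/((-1034 - 1*(-2040)) + 4414) = 239327/(406*((-1034 + 2040) + 4414)) = 239327/(406*(1006 + 4414)) = (239327/406)/5420 = (239327/406)*(1/5420) = 239327/2200520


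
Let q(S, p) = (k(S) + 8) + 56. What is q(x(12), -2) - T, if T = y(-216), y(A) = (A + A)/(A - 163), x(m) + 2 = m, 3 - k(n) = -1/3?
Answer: 75262/1137 ≈ 66.193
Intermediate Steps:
k(n) = 10/3 (k(n) = 3 - (-1)/3 = 3 - 1*(-1/3) = 3 + 1/3 = 10/3)
x(m) = -2 + m
q(S, p) = 202/3 (q(S, p) = (10/3 + 8) + 56 = 34/3 + 56 = 202/3)
y(A) = 2*A/(-163 + A) (y(A) = (2*A)/(-163 + A) = 2*A/(-163 + A))
T = 432/379 (T = 2*(-216)/(-163 - 216) = 2*(-216)/(-379) = 2*(-216)*(-1/379) = 432/379 ≈ 1.1398)
q(x(12), -2) - T = 202/3 - 1*432/379 = 202/3 - 432/379 = 75262/1137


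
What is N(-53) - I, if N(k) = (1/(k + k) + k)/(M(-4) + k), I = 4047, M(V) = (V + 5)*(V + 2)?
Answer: -23588391/5830 ≈ -4046.0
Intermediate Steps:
M(V) = (2 + V)*(5 + V) (M(V) = (5 + V)*(2 + V) = (2 + V)*(5 + V))
N(k) = (k + 1/(2*k))/(-2 + k) (N(k) = (1/(k + k) + k)/((10 + (-4)² + 7*(-4)) + k) = (1/(2*k) + k)/((10 + 16 - 28) + k) = (1/(2*k) + k)/(-2 + k) = (k + 1/(2*k))/(-2 + k))
N(-53) - I = (½ + (-53)²)/((-53)*(-2 - 53)) - 1*4047 = -1/53*(½ + 2809)/(-55) - 4047 = -1/53*(-1/55)*5619/2 - 4047 = 5619/5830 - 4047 = -23588391/5830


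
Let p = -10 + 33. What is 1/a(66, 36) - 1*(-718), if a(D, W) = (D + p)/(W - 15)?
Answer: 63923/89 ≈ 718.24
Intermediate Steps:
p = 23
a(D, W) = (23 + D)/(-15 + W) (a(D, W) = (D + 23)/(W - 15) = (23 + D)/(-15 + W))
1/a(66, 36) - 1*(-718) = 1/((23 + 66)/(-15 + 36)) - 1*(-718) = 1/(89/21) + 718 = 21/89 + 718 = 63923/89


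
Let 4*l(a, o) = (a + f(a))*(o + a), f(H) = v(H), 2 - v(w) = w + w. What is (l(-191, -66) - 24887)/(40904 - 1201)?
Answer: -149149/158812 ≈ -0.93915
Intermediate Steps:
v(w) = 2 - 2*w (v(w) = 2 - (w + w) = 2 - 2*w)
f(H) = 2 - 2*H
l(a, o) = (2 - a)*(a + o)/4 (l(a, o) = ((a + (2 - 2*a))*(o + a))/4 = ((2 - a)*(a + o))/4 = (2 - a)*(a + o)/4)
(l(-191, -66) - 24887)/(40904 - 1201) = (((1/2)*(-191) + (1/2)*(-66) - 1/4*(-191)**2 - 1/4*(-191)*(-66)) - 24887)/(40904 - 1201) = ((-191/2 - 33 - 1/4*36481 - 6303/2) - 24887)/39703 = ((-191/2 - 33 - 36481/4 - 6303/2) - 24887)*(1/39703) = (-49601/4 - 24887)*(1/39703) = -149149/4*1/39703 = -149149/158812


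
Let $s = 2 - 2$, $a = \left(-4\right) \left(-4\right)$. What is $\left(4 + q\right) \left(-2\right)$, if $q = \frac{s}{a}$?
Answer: $-8$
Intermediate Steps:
$a = 16$
$s = 0$ ($s = 2 - 2 = 0$)
$q = 0$ ($q = \frac{0}{16} = 0 \cdot \frac{1}{16} = 0$)
$\left(4 + q\right) \left(-2\right) = \left(4 + 0\right) \left(-2\right) = 4 \left(-2\right) = -8$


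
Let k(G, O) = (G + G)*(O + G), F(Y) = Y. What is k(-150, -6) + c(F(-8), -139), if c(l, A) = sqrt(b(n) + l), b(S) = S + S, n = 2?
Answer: 46800 + 2*I ≈ 46800.0 + 2.0*I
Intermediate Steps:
b(S) = 2*S
k(G, O) = 2*G*(G + O) (k(G, O) = (2*G)*(G + O) = 2*G*(G + O))
c(l, A) = sqrt(4 + l) (c(l, A) = sqrt(2*2 + l) = sqrt(4 + l))
k(-150, -6) + c(F(-8), -139) = 2*(-150)*(-150 - 6) + sqrt(4 - 8) = 2*(-150)*(-156) + sqrt(-4) = 46800 + 2*I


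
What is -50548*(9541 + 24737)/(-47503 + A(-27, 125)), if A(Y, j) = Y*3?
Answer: 216585543/5948 ≈ 36413.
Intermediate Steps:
A(Y, j) = 3*Y
-50548*(9541 + 24737)/(-47503 + A(-27, 125)) = -50548*(9541 + 24737)/(-47503 + 3*(-27)) = -50548*34278/(-47503 - 81) = -50548/((-47584*1/34278)) = -50548/(-23792/17139) = -50548*(-17139/23792) = 216585543/5948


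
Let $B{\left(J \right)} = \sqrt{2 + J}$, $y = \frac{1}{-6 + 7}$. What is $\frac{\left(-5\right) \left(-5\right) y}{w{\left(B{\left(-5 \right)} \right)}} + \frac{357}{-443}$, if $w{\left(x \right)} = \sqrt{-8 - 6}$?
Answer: $- \frac{357}{443} - \frac{25 i \sqrt{14}}{14} \approx -0.80587 - 6.6815 i$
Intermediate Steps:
$y = 1$ ($y = 1^{-1} = 1$)
$w{\left(x \right)} = i \sqrt{14}$ ($w{\left(x \right)} = \sqrt{-14} = i \sqrt{14}$)
$\frac{\left(-5\right) \left(-5\right) y}{w{\left(B{\left(-5 \right)} \right)}} + \frac{357}{-443} = \frac{\left(-5\right) \left(-5\right) 1}{i \sqrt{14}} + \frac{357}{-443} = 25 \cdot 1 \left(- \frac{i \sqrt{14}}{14}\right) + 357 \left(- \frac{1}{443}\right) = 25 \left(- \frac{i \sqrt{14}}{14}\right) - \frac{357}{443} = - \frac{25 i \sqrt{14}}{14} - \frac{357}{443} = - \frac{357}{443} - \frac{25 i \sqrt{14}}{14}$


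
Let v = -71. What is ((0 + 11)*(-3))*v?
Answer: 2343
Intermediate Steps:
((0 + 11)*(-3))*v = ((0 + 11)*(-3))*(-71) = (11*(-3))*(-71) = -33*(-71) = 2343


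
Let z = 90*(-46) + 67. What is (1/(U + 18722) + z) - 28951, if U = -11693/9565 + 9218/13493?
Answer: -79792652077382719/2416201920011 ≈ -33024.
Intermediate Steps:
z = -4073 (z = -4140 + 67 = -4073)
U = -69603479/129060545 (U = -11693*1/9565 + 9218*(1/13493) = -11693/9565 + 9218/13493 = -69603479/129060545 ≈ -0.53931)
(1/(U + 18722) + z) - 28951 = (1/(-69603479/129060545 + 18722) - 4073) - 28951 = (1/(2416201920011/129060545) - 4073) - 28951 = (129060545/2416201920011 - 4073) - 28951 = -9841190291144258/2416201920011 - 28951 = -79792652077382719/2416201920011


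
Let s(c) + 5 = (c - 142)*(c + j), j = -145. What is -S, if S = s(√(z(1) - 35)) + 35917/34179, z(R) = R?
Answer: -702448546/34179 + 287*I*√34 ≈ -20552.0 + 1673.5*I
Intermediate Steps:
s(c) = -5 + (-145 + c)*(-142 + c) (s(c) = -5 + (c - 142)*(c - 145) = -5 + (-142 + c)*(-145 + c) = -5 + (-145 + c)*(-142 + c))
S = 702448546/34179 - 287*I*√34 (S = (20585 + (√(1 - 35))² - 287*√(1 - 35)) + 35917/34179 = (20585 + (√(-34))² - 287*I*√34) + 35917*(1/34179) = (20585 + (I*√34)² - 287*I*√34) + 35917/34179 = (20585 - 34 - 287*I*√34) + 35917/34179 = (20551 - 287*I*√34) + 35917/34179 = 702448546/34179 - 287*I*√34 ≈ 20552.0 - 1673.5*I)
-S = -(702448546/34179 - 287*I*√34) = -702448546/34179 + 287*I*√34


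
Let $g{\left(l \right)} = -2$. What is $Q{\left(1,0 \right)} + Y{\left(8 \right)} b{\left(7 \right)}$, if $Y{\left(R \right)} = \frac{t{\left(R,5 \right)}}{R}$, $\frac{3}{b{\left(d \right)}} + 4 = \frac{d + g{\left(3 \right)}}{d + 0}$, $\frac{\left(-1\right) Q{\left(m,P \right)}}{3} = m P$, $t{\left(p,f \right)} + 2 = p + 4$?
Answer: $- \frac{105}{92} \approx -1.1413$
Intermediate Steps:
$t{\left(p,f \right)} = 2 + p$ ($t{\left(p,f \right)} = -2 + \left(p + 4\right) = -2 + \left(4 + p\right) = 2 + p$)
$Q{\left(m,P \right)} = - 3 P m$ ($Q{\left(m,P \right)} = - 3 m P = - 3 P m$)
$b{\left(d \right)} = \frac{3}{-4 + \frac{-2 + d}{d}}$ ($b{\left(d \right)} = \frac{3}{-4 + \frac{d - 2}{d + 0}} = \frac{3}{-4 + \frac{-2 + d}{d}}$)
$Y{\left(R \right)} = \frac{2 + R}{R}$
$Q{\left(1,0 \right)} + Y{\left(8 \right)} b{\left(7 \right)} = \left(-3\right) 0 \cdot 1 + \frac{2 + 8}{8} \left(\left(-3\right) 7 \frac{1}{2 + 3 \cdot 7}\right) = 0 + \frac{1}{8} \cdot 10 \left(\left(-3\right) 7 \frac{1}{2 + 21}\right) = 0 + \frac{5 \left(\left(-3\right) 7 \cdot \frac{1}{23}\right)}{4} = 0 + \frac{5}{4} \left(- \frac{21}{23}\right) = 0 - \frac{105}{92} = - \frac{105}{92}$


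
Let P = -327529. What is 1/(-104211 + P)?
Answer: -1/431740 ≈ -2.3162e-6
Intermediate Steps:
1/(-104211 + P) = 1/(-104211 - 327529) = 1/(-431740) = -1/431740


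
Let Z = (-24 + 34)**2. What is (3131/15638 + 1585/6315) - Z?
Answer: -1966167701/19750794 ≈ -99.549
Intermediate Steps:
Z = 100 (Z = 10**2 = 100)
(3131/15638 + 1585/6315) - Z = (3131/15638 + 1585/6315) - 1*100 = (3131*(1/15638) + 1585*(1/6315)) - 100 = (3131/15638 + 317/1263) - 100 = 8911699/19750794 - 100 = -1966167701/19750794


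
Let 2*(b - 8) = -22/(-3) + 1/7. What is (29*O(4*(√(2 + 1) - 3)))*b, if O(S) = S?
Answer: -28594/7 + 28594*√3/21 ≈ -1726.5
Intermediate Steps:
b = 493/42 (b = 8 + (-22/(-3) + 1/7)/2 = 8 + (-22*(-⅓) + 1*(⅐))/2 = 8 + (22/3 + ⅐)/2 = 8 + (½)*(157/21) = 8 + 157/42 = 493/42 ≈ 11.738)
(29*O(4*(√(2 + 1) - 3)))*b = (29*(4*(√(2 + 1) - 3)))*(493/42) = (29*(4*(√3 - 3)))*(493/42) = (29*(4*(-3 + √3)))*(493/42) = (29*(-12 + 4*√3))*(493/42) = (-348 + 116*√3)*(493/42) = -28594/7 + 28594*√3/21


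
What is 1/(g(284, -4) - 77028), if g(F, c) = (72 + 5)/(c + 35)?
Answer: -31/2387791 ≈ -1.2983e-5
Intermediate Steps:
g(F, c) = 77/(35 + c)
1/(g(284, -4) - 77028) = 1/(77/(35 - 4) - 77028) = 1/(77/31 - 77028) = 1/(-2387791/31) = -31/2387791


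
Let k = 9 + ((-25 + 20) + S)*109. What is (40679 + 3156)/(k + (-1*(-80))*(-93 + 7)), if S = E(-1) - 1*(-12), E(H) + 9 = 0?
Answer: -43835/7089 ≈ -6.1835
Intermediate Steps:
E(H) = -9 (E(H) = -9 + 0 = -9)
S = 3 (S = -9 - 1*(-12) = -9 + 12 = 3)
k = -209 (k = 9 + ((-25 + 20) + 3)*109 = 9 + (-5 + 3)*109 = 9 - 2*109 = 9 - 218 = -209)
(40679 + 3156)/(k + (-1*(-80))*(-93 + 7)) = (40679 + 3156)/(-209 + (-1*(-80))*(-93 + 7)) = 43835/(-209 + 80*(-86)) = 43835/(-209 - 6880) = 43835/(-7089) = 43835*(-1/7089) = -43835/7089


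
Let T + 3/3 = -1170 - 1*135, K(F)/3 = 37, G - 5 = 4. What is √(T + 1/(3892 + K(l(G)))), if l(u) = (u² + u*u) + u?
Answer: I*√20927351751/4003 ≈ 36.139*I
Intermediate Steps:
G = 9 (G = 5 + 4 = 9)
l(u) = u + 2*u² (l(u) = (u² + u²) + u = 2*u² + u = u + 2*u²)
K(F) = 111 (K(F) = 3*37 = 111)
T = -1306 (T = -1 + (-1170 - 1*135) = -1 + (-1170 - 135) = -1 - 1305 = -1306)
√(T + 1/(3892 + K(l(G)))) = √(-1306 + 1/(3892 + 111)) = √(-1306 + 1/4003) = √(-5227917/4003) = I*√20927351751/4003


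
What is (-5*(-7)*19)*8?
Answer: 5320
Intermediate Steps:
(-5*(-7)*19)*8 = (35*19)*8 = 665*8 = 5320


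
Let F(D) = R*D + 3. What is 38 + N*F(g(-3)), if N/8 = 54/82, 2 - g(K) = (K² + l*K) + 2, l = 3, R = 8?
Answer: 2206/41 ≈ 53.805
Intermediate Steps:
g(K) = -K² - 3*K (g(K) = 2 - ((K² + 3*K) + 2) = 2 - (2 + K² + 3*K) = 2 + (-2 - K² - 3*K) = -K² - 3*K)
N = 216/41 (N = 8*(54/82) = 8*(54*(1/82)) = 8*(27/41) = 216/41 ≈ 5.2683)
F(D) = 3 + 8*D (F(D) = 8*D + 3 = 3 + 8*D)
38 + N*F(g(-3)) = 38 + 216*(3 + 8*(-1*(-3)*(3 - 3)))/41 = 38 + 216*(3 + 8*(-1*(-3)*0))/41 = 38 + 216*(3 + 8*0)/41 = 38 + 216*(3 + 0)/41 = 38 + (216/41)*3 = 38 + 648/41 = 2206/41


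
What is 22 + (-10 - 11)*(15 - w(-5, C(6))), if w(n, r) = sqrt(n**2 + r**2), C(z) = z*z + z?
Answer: -293 + 21*sqrt(1789) ≈ 595.23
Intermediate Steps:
C(z) = z + z**2 (C(z) = z**2 + z = z + z**2)
22 + (-10 - 11)*(15 - w(-5, C(6))) = 22 + (-10 - 11)*(15 - sqrt((-5)**2 + (6*(1 + 6))**2)) = 22 - 21*(15 - sqrt(25 + (6*7)**2)) = 22 - 21*(15 - sqrt(25 + 42**2)) = 22 - 21*(15 - sqrt(25 + 1764)) = 22 - 21*(15 - sqrt(1789)) = 22 + (-315 + 21*sqrt(1789)) = -293 + 21*sqrt(1789)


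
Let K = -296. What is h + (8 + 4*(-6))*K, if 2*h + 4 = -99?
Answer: 9369/2 ≈ 4684.5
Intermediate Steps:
h = -103/2 (h = -2 + (1/2)*(-99) = -2 - 99/2 = -103/2 ≈ -51.500)
h + (8 + 4*(-6))*K = -103/2 + (8 + 4*(-6))*(-296) = -103/2 + (8 - 24)*(-296) = -103/2 - 16*(-296) = -103/2 + 4736 = 9369/2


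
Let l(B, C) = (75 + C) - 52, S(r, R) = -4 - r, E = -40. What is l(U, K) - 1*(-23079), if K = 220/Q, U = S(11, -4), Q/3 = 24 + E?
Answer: 277169/12 ≈ 23097.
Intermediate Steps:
Q = -48 (Q = 3*(24 - 40) = 3*(-16) = -48)
U = -15 (U = -4 - 1*11 = -4 - 11 = -15)
K = -55/12 (K = 220/(-48) = 220*(-1/48) = -55/12 ≈ -4.5833)
l(B, C) = 23 + C
l(U, K) - 1*(-23079) = (23 - 55/12) - 1*(-23079) = 221/12 + 23079 = 277169/12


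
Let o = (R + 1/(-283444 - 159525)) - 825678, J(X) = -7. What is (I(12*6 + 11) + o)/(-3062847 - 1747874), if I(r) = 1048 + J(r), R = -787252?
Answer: 714016858442/2131000270649 ≈ 0.33506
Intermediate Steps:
I(r) = 1041 (I(r) = 1048 - 7 = 1041)
o = -714477989171/442969 (o = (-787252 + 1/(-283444 - 159525)) - 825678 = (-787252 + 1/(-442969)) - 825678 = (-787252 - 1/442969) - 825678 = -348728231189/442969 - 825678 = -714477989171/442969 ≈ -1.6129e+6)
(I(12*6 + 11) + o)/(-3062847 - 1747874) = (1041 - 714477989171/442969)/(-3062847 - 1747874) = -714016858442/442969/(-4810721) = -714016858442/442969*(-1/4810721) = 714016858442/2131000270649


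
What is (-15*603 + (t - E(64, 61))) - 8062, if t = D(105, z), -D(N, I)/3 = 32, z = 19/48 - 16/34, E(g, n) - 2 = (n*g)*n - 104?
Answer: -255245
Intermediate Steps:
E(g, n) = -102 + g*n**2 (E(g, n) = 2 + ((n*g)*n - 104) = 2 + ((g*n)*n - 104) = 2 + (g*n**2 - 104) = 2 + (-104 + g*n**2) = -102 + g*n**2)
z = -61/816 (z = 19*(1/48) - 16*1/34 = 19/48 - 8/17 = -61/816 ≈ -0.074755)
D(N, I) = -96 (D(N, I) = -3*32 = -96)
t = -96
(-15*603 + (t - E(64, 61))) - 8062 = (-15*603 + (-96 - (-102 + 64*61**2))) - 8062 = (-9045 + (-96 - (-102 + 64*3721))) - 8062 = (-9045 + (-96 - (-102 + 238144))) - 8062 = (-9045 + (-96 - 1*238042)) - 8062 = (-9045 + (-96 - 238042)) - 8062 = (-9045 - 238138) - 8062 = -247183 - 8062 = -255245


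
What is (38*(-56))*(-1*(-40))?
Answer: -85120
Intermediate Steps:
(38*(-56))*(-1*(-40)) = -2128*40 = -85120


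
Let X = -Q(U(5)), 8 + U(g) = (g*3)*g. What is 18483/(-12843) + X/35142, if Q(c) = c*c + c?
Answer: -39335683/25073817 ≈ -1.5688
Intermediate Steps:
U(g) = -8 + 3*g² (U(g) = -8 + (g*3)*g = -8 + (3*g)*g = -8 + 3*g²)
Q(c) = c + c² (Q(c) = c² + c = c + c²)
X = -4556 (X = -(-8 + 3*5²)*(1 + (-8 + 3*5²)) = -(-8 + 3*25)*(1 + (-8 + 3*25)) = -(-8 + 75)*(1 + (-8 + 75)) = -67*(1 + 67) = -67*68 = -1*4556 = -4556)
18483/(-12843) + X/35142 = 18483/(-12843) - 4556/35142 = 18483*(-1/12843) - 4556*1/35142 = -6161/4281 - 2278/17571 = -39335683/25073817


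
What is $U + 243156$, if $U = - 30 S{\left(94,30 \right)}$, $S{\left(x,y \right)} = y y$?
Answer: $216156$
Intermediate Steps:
$S{\left(x,y \right)} = y^{2}$
$U = -27000$ ($U = - 30 \cdot 30^{2} = \left(-30\right) 900 = -27000$)
$U + 243156 = -27000 + 243156 = 216156$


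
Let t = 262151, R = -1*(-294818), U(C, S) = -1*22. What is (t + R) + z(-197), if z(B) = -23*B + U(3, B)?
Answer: 561478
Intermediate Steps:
U(C, S) = -22
R = 294818
z(B) = -22 - 23*B (z(B) = -23*B - 22 = -22 - 23*B)
(t + R) + z(-197) = (262151 + 294818) + (-22 - 23*(-197)) = 556969 + (-22 + 4531) = 556969 + 4509 = 561478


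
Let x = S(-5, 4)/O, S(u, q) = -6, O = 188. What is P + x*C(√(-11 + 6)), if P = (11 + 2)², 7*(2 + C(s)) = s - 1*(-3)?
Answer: 111235/658 - 3*I*√5/658 ≈ 169.05 - 0.010195*I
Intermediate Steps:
C(s) = -11/7 + s/7 (C(s) = -2 + (s - 1*(-3))/7 = -2 + (s + 3)/7 = -2 + (3 + s)/7 = -2 + (3/7 + s/7) = -11/7 + s/7)
P = 169 (P = 13² = 169)
x = -3/94 (x = -6/188 = -6*1/188 = -3/94 ≈ -0.031915)
P + x*C(√(-11 + 6)) = 169 - 3*(-11/7 + √(-11 + 6)/7)/94 = 169 - 3*(-11/7 + √(-5)/7)/94 = 169 - 3*(-11/7 + (I*√5)/7)/94 = 169 - 3*(-11/7 + I*√5/7)/94 = 169 + (33/658 - 3*I*√5/658) = 111235/658 - 3*I*√5/658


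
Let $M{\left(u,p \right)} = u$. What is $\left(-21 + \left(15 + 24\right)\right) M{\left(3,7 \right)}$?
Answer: $54$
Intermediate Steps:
$\left(-21 + \left(15 + 24\right)\right) M{\left(3,7 \right)} = \left(-21 + \left(15 + 24\right)\right) 3 = \left(-21 + 39\right) 3 = 18 \cdot 3 = 54$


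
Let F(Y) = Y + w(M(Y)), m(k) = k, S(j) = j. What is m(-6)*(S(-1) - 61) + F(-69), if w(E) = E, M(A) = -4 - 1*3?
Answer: 296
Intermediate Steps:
M(A) = -7 (M(A) = -4 - 3 = -7)
F(Y) = -7 + Y (F(Y) = Y - 7 = -7 + Y)
m(-6)*(S(-1) - 61) + F(-69) = -6*(-1 - 61) + (-7 - 69) = -6*(-62) - 76 = 372 - 76 = 296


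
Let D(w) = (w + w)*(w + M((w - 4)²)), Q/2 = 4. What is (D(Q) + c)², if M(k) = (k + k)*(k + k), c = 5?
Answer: 272811289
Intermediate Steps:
M(k) = 4*k² (M(k) = (2*k)*(2*k) = 4*k²)
Q = 8 (Q = 2*4 = 8)
D(w) = 2*w*(w + 4*(-4 + w)⁴) (D(w) = (w + w)*(w + 4*((w - 4)²)²) = (2*w)*(w + 4*((-4 + w)²)²) = (2*w)*(w + 4*(-4 + w)⁴) = 2*w*(w + 4*(-4 + w)⁴))
(D(Q) + c)² = (2*8*(8 + 4*(-4 + 8)⁴) + 5)² = (2*8*(8 + 4*4⁴) + 5)² = (2*8*(8 + 4*256) + 5)² = (2*8*(8 + 1024) + 5)² = (2*8*1032 + 5)² = (16512 + 5)² = 16517² = 272811289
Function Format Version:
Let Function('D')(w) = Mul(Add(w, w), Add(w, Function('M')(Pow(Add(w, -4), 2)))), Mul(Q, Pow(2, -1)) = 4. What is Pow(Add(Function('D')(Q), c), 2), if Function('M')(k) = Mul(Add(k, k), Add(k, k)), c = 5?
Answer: 272811289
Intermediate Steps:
Function('M')(k) = Mul(4, Pow(k, 2)) (Function('M')(k) = Mul(Mul(2, k), Mul(2, k)) = Mul(4, Pow(k, 2)))
Q = 8 (Q = Mul(2, 4) = 8)
Function('D')(w) = Mul(2, w, Add(w, Mul(4, Pow(Add(-4, w), 4)))) (Function('D')(w) = Mul(Add(w, w), Add(w, Mul(4, Pow(Pow(Add(w, -4), 2), 2)))) = Mul(Mul(2, w), Add(w, Mul(4, Pow(Pow(Add(-4, w), 2), 2)))) = Mul(Mul(2, w), Add(w, Mul(4, Pow(Add(-4, w), 4)))) = Mul(2, w, Add(w, Mul(4, Pow(Add(-4, w), 4)))))
Pow(Add(Function('D')(Q), c), 2) = Pow(Add(Mul(2, 8, Add(8, Mul(4, Pow(Add(-4, 8), 4)))), 5), 2) = Pow(Add(Mul(2, 8, Add(8, Mul(4, Pow(4, 4)))), 5), 2) = Pow(Add(Mul(2, 8, Add(8, Mul(4, 256))), 5), 2) = Pow(Add(Mul(2, 8, Add(8, 1024)), 5), 2) = Pow(Add(Mul(2, 8, 1032), 5), 2) = Pow(Add(16512, 5), 2) = Pow(16517, 2) = 272811289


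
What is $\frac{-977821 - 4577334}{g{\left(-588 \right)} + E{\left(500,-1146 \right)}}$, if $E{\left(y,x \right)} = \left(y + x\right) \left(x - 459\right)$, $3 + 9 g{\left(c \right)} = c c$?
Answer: $- \frac{16665465}{3225737} \approx -5.1664$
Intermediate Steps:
$g{\left(c \right)} = - \frac{1}{3} + \frac{c^{2}}{9}$ ($g{\left(c \right)} = - \frac{1}{3} + \frac{c c}{9} = - \frac{1}{3} + \frac{c^{2}}{9}$)
$E{\left(y,x \right)} = \left(-459 + x\right) \left(x + y\right)$ ($E{\left(y,x \right)} = \left(x + y\right) \left(-459 + x\right) = \left(-459 + x\right) \left(x + y\right)$)
$\frac{-977821 - 4577334}{g{\left(-588 \right)} + E{\left(500,-1146 \right)}} = \frac{-977821 - 4577334}{\left(- \frac{1}{3} + \frac{\left(-588\right)^{2}}{9}\right) - \left(276486 - 1313316\right)} = - \frac{5555155}{\left(- \frac{1}{3} + \frac{1}{9} \cdot 345744\right) + \left(1313316 + 526014 - 229500 - 573000\right)} = - \frac{5555155}{\left(- \frac{1}{3} + 38416\right) + 1036830} = - \frac{5555155}{\frac{115247}{3} + 1036830} = - \frac{5555155}{\frac{3225737}{3}} = \left(-5555155\right) \frac{3}{3225737} = - \frac{16665465}{3225737}$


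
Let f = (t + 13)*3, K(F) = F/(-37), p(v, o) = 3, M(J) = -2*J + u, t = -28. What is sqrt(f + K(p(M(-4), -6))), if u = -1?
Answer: 2*I*sqrt(15429)/37 ≈ 6.7142*I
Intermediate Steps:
M(J) = -1 - 2*J (M(J) = -2*J - 1 = -1 - 2*J)
K(F) = -F/37 (K(F) = F*(-1/37) = -F/37)
f = -45 (f = (-28 + 13)*3 = -15*3 = -45)
sqrt(f + K(p(M(-4), -6))) = sqrt(-45 - 1/37*3) = sqrt(-45 - 3/37) = sqrt(-1668/37) = 2*I*sqrt(15429)/37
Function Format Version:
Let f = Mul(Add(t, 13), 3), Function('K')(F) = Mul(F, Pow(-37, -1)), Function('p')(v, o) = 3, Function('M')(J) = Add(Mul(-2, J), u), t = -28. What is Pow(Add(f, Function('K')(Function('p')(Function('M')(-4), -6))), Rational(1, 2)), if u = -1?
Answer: Mul(Rational(2, 37), I, Pow(15429, Rational(1, 2))) ≈ Mul(6.7142, I)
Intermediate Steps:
Function('M')(J) = Add(-1, Mul(-2, J)) (Function('M')(J) = Add(Mul(-2, J), -1) = Add(-1, Mul(-2, J)))
Function('K')(F) = Mul(Rational(-1, 37), F) (Function('K')(F) = Mul(F, Rational(-1, 37)) = Mul(Rational(-1, 37), F))
f = -45 (f = Mul(Add(-28, 13), 3) = Mul(-15, 3) = -45)
Pow(Add(f, Function('K')(Function('p')(Function('M')(-4), -6))), Rational(1, 2)) = Pow(Add(-45, Mul(Rational(-1, 37), 3)), Rational(1, 2)) = Pow(Add(-45, Rational(-3, 37)), Rational(1, 2)) = Pow(Rational(-1668, 37), Rational(1, 2)) = Mul(Rational(2, 37), I, Pow(15429, Rational(1, 2)))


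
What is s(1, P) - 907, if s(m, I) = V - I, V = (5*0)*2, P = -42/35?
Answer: -4529/5 ≈ -905.80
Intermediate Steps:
P = -6/5 (P = -42*1/35 = -6/5 ≈ -1.2000)
V = 0 (V = 0*2 = 0)
s(m, I) = -I (s(m, I) = 0 - I = -I)
s(1, P) - 907 = -1*(-6/5) - 907 = 6/5 - 907 = -4529/5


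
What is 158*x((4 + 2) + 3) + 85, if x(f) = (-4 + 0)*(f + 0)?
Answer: -5603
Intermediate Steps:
x(f) = -4*f
158*x((4 + 2) + 3) + 85 = 158*(-4*((4 + 2) + 3)) + 85 = 158*(-4*(6 + 3)) + 85 = 158*(-4*9) + 85 = 158*(-36) + 85 = -5688 + 85 = -5603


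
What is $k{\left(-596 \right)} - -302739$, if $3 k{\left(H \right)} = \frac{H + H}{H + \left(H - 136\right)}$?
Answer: $\frac{150764171}{498} \approx 3.0274 \cdot 10^{5}$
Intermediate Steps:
$k{\left(H \right)} = \frac{2 H}{3 \left(-136 + 2 H\right)}$ ($k{\left(H \right)} = \frac{\left(H + H\right) \frac{1}{H + \left(H - 136\right)}}{3} = \frac{2 H \frac{1}{H + \left(H - 136\right)}}{3} = \frac{2 H \frac{1}{H + \left(-136 + H\right)}}{3} = \frac{2 H \frac{1}{-136 + 2 H}}{3} = \frac{2 H}{3 \left(-136 + 2 H\right)}$)
$k{\left(-596 \right)} - -302739 = \frac{1}{3} \left(-596\right) \frac{1}{-68 - 596} - -302739 = \frac{1}{3} \left(-596\right) \frac{1}{-664} + 302739 = \frac{1}{3} \left(-596\right) \left(- \frac{1}{664}\right) + 302739 = \frac{149}{498} + 302739 = \frac{150764171}{498}$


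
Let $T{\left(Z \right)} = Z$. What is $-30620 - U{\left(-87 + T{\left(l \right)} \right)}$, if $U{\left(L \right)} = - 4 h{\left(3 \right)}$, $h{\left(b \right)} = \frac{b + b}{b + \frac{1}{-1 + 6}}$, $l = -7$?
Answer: $- \frac{61225}{2} \approx -30613.0$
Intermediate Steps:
$h{\left(b \right)} = \frac{2 b}{\frac{1}{5} + b}$ ($h{\left(b \right)} = \frac{2 b}{b + \frac{1}{5}} = \frac{2 b}{\frac{1}{5} + b}$)
$U{\left(L \right)} = - \frac{15}{2}$ ($U{\left(L \right)} = - 4 \cdot 10 \cdot 3 \frac{1}{1 + 5 \cdot 3} = - 4 \cdot 10 \cdot 3 \frac{1}{1 + 15} = - 4 \cdot 10 \cdot 3 \cdot \frac{1}{16} = \left(-4\right) \frac{15}{8} = - \frac{15}{2}$)
$-30620 - U{\left(-87 + T{\left(l \right)} \right)} = -30620 - - \frac{15}{2} = -30620 + \frac{15}{2} = - \frac{61225}{2}$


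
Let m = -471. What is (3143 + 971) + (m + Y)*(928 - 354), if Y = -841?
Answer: -748974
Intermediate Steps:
(3143 + 971) + (m + Y)*(928 - 354) = (3143 + 971) + (-471 - 841)*(928 - 354) = 4114 - 1312*574 = 4114 - 753088 = -748974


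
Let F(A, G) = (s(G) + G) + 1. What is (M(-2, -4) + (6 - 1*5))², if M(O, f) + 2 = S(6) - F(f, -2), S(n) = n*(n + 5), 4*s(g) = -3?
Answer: 71289/16 ≈ 4455.6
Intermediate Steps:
s(g) = -¾ (s(g) = (¼)*(-3) = -¾)
F(A, G) = ¼ + G (F(A, G) = (-¾ + G) + 1 = ¼ + G)
S(n) = n*(5 + n)
M(O, f) = 263/4 (M(O, f) = -2 + (6*(5 + 6) - (¼ - 2)) = -2 + (6*11 - 1*(-7/4)) = -2 + (66 + 7/4) = -2 + 271/4 = 263/4)
(M(-2, -4) + (6 - 1*5))² = (263/4 + (6 - 1*5))² = (263/4 + (6 - 5))² = (263/4 + 1)² = (267/4)² = 71289/16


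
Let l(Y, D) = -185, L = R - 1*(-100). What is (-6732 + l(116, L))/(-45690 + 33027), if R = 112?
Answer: 6917/12663 ≈ 0.54624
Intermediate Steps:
L = 212 (L = 112 - 1*(-100) = 112 + 100 = 212)
(-6732 + l(116, L))/(-45690 + 33027) = (-6732 - 185)/(-45690 + 33027) = -6917/(-12663) = -6917*(-1/12663) = 6917/12663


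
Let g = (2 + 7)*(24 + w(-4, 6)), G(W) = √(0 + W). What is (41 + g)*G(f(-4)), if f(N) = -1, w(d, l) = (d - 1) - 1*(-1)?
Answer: 221*I ≈ 221.0*I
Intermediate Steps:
w(d, l) = d (w(d, l) = (-1 + d) + 1 = d)
G(W) = √W
g = 180 (g = (2 + 7)*(24 - 4) = 9*20 = 180)
(41 + g)*G(f(-4)) = (41 + 180)*√(-1) = 221*I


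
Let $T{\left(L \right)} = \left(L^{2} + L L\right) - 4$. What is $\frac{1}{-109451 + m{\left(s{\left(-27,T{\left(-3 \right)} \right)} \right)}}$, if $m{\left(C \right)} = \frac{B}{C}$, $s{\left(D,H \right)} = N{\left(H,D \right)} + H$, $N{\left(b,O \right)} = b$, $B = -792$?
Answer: $- \frac{7}{766355} \approx -9.1341 \cdot 10^{-6}$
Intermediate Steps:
$T{\left(L \right)} = -4 + 2 L^{2}$ ($T{\left(L \right)} = \left(L^{2} + L^{2}\right) - 4 = 2 L^{2} - 4 = -4 + 2 L^{2}$)
$s{\left(D,H \right)} = 2 H$ ($s{\left(D,H \right)} = H + H = 2 H$)
$m{\left(C \right)} = - \frac{792}{C}$
$\frac{1}{-109451 + m{\left(s{\left(-27,T{\left(-3 \right)} \right)} \right)}} = \frac{1}{-109451 - \frac{792}{2 \left(-4 + 2 \left(-3\right)^{2}\right)}} = \frac{1}{-109451 - \frac{792}{2 \left(-4 + 2 \cdot 9\right)}} = \frac{1}{-109451 - \frac{792}{2 \left(-4 + 18\right)}} = \frac{1}{-109451 - \frac{792}{2 \cdot 14}} = \frac{1}{-109451 - \frac{792}{28}} = \frac{1}{-109451 - \frac{198}{7}} = \frac{1}{- \frac{766355}{7}} = - \frac{7}{766355}$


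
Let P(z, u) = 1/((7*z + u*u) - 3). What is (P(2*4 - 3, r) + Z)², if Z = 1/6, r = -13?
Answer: 529/17956 ≈ 0.029461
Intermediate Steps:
Z = ⅙ ≈ 0.16667
P(z, u) = 1/(-3 + u² + 7*z) (P(z, u) = 1/((7*z + u²) - 3) = 1/((u² + 7*z) - 3) = 1/(-3 + u² + 7*z))
(P(2*4 - 3, r) + Z)² = (1/(-3 + (-13)² + 7*(2*4 - 3)) + ⅙)² = (1/(-3 + 169 + 7*(8 - 3)) + ⅙)² = (1/(-3 + 169 + 7*5) + ⅙)² = (1/(-3 + 169 + 35) + ⅙)² = (1/201 + ⅙)² = (23/134)² = 529/17956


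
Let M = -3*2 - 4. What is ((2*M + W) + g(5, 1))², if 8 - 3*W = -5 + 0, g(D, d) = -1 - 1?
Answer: 2809/9 ≈ 312.11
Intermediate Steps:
M = -10 (M = -6 - 4 = -10)
g(D, d) = -2
W = 13/3 (W = 8/3 - (-5 + 0)/3 = 8/3 - ⅓*(-5) = 8/3 + 5/3 = 13/3 ≈ 4.3333)
((2*M + W) + g(5, 1))² = ((2*(-10) + 13/3) - 2)² = ((-20 + 13/3) - 2)² = (-47/3 - 2)² = (-53/3)² = 2809/9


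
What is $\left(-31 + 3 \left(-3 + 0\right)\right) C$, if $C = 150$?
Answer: $-6000$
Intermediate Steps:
$\left(-31 + 3 \left(-3 + 0\right)\right) C = \left(-31 + 3 \left(-3 + 0\right)\right) 150 = \left(-31 + 3 \left(-3\right)\right) 150 = \left(-31 - 9\right) 150 = \left(-40\right) 150 = -6000$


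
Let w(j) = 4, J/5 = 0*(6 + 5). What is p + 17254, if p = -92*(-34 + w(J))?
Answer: 20014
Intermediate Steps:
J = 0 (J = 5*(0*(6 + 5)) = 5*(0*11) = 5*0 = 0)
p = 2760 (p = -92*(-34 + 4) = -92*(-30) = 2760)
p + 17254 = 2760 + 17254 = 20014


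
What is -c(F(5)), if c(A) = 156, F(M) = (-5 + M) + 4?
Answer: -156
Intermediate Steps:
F(M) = -1 + M
-c(F(5)) = -1*156 = -156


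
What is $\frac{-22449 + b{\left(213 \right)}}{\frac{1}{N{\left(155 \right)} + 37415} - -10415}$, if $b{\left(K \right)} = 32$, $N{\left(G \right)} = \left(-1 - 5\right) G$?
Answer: $- \frac{817884245}{379991276} \approx -2.1524$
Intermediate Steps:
$N{\left(G \right)} = - 6 G$
$\frac{-22449 + b{\left(213 \right)}}{\frac{1}{N{\left(155 \right)} + 37415} - -10415} = \frac{-22449 + 32}{\frac{1}{\left(-6\right) 155 + 37415} - -10415} = - \frac{22417}{\frac{1}{-930 + 37415} + 10415} = - \frac{22417}{\frac{1}{36485} + 10415} = - \frac{22417}{\frac{379991276}{36485}} = \left(-22417\right) \frac{36485}{379991276} = - \frac{817884245}{379991276}$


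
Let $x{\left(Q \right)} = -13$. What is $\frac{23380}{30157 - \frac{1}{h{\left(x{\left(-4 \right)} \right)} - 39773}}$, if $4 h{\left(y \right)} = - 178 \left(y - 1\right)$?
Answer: $\frac{130761000}{168663793} \approx 0.77528$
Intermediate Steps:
$h{\left(y \right)} = \frac{89}{2} - \frac{89 y}{2}$ ($h{\left(y \right)} = \frac{\left(-178\right) \left(y - 1\right)}{4} = \frac{\left(-178\right) \left(-1 + y\right)}{4} = \frac{178 - 178 y}{4} = \frac{89}{2} - \frac{89 y}{2}$)
$\frac{23380}{30157 - \frac{1}{h{\left(x{\left(-4 \right)} \right)} - 39773}} = \frac{23380}{30157 - \frac{1}{\left(\frac{89}{2} - - \frac{1157}{2}\right) - 39773}} = \frac{23380}{30157 - \frac{1}{\left(\frac{89}{2} + \frac{1157}{2}\right) - 39773}} = \frac{23380}{30157 - \frac{1}{623 - 39773}} = \frac{23380}{30157 - \frac{1}{-39150}} = \frac{23380}{30157 - - \frac{1}{39150}} = \frac{23380}{30157 + \frac{1}{39150}} = \frac{23380}{\frac{1180646551}{39150}} = 23380 \cdot \frac{39150}{1180646551} = \frac{130761000}{168663793}$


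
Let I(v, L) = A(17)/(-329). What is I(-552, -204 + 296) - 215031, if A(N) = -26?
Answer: -70745173/329 ≈ -2.1503e+5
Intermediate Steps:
I(v, L) = 26/329 (I(v, L) = -26/(-329) = -26*(-1/329) = 26/329)
I(-552, -204 + 296) - 215031 = 26/329 - 215031 = -70745173/329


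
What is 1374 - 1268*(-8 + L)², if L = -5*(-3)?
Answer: -60758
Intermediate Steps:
L = 15
1374 - 1268*(-8 + L)² = 1374 - 1268*(-8 + 15)² = 1374 - 1268*7² = 1374 - 1268*49 = 1374 - 62132 = -60758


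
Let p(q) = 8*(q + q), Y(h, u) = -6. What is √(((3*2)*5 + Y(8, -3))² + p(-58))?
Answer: 4*I*√22 ≈ 18.762*I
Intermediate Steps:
p(q) = 16*q (p(q) = 8*(2*q) = 16*q)
√(((3*2)*5 + Y(8, -3))² + p(-58)) = √(((3*2)*5 - 6)² + 16*(-58)) = √((6*5 - 6)² - 928) = √((30 - 6)² - 928) = √(24² - 928) = √(576 - 928) = √(-352) = 4*I*√22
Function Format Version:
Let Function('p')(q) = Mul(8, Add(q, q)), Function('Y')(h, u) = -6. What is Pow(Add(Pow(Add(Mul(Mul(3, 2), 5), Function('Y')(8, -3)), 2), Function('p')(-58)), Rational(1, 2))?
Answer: Mul(4, I, Pow(22, Rational(1, 2))) ≈ Mul(18.762, I)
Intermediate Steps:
Function('p')(q) = Mul(16, q) (Function('p')(q) = Mul(8, Mul(2, q)) = Mul(16, q))
Pow(Add(Pow(Add(Mul(Mul(3, 2), 5), Function('Y')(8, -3)), 2), Function('p')(-58)), Rational(1, 2)) = Pow(Add(Pow(Add(Mul(Mul(3, 2), 5), -6), 2), Mul(16, -58)), Rational(1, 2)) = Pow(Add(Pow(Add(Mul(6, 5), -6), 2), -928), Rational(1, 2)) = Pow(Add(Pow(Add(30, -6), 2), -928), Rational(1, 2)) = Pow(Add(Pow(24, 2), -928), Rational(1, 2)) = Pow(Add(576, -928), Rational(1, 2)) = Pow(-352, Rational(1, 2)) = Mul(4, I, Pow(22, Rational(1, 2)))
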